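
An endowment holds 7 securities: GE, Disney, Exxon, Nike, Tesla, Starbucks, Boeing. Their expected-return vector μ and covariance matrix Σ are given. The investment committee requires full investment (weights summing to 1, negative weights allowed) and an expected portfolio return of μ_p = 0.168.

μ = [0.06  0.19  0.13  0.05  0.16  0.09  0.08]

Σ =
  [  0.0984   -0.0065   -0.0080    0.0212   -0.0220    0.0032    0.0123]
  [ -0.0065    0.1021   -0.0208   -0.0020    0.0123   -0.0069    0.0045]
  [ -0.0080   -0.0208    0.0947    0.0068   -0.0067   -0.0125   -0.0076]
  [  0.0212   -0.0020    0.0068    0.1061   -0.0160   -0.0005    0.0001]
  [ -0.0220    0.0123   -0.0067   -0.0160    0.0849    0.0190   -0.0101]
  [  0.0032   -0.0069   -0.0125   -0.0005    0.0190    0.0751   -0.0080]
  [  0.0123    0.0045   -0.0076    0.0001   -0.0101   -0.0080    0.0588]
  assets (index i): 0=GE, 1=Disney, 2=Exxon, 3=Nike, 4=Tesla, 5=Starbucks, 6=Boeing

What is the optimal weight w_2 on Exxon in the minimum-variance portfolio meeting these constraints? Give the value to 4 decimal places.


0.3108

u=Σ⁻¹μ = [1.0212  2.1976  2.3875  0.4623  2.0001  1.4458  1.8268]
v=Σ⁻¹𝟙 = [10.8524  12.7677  18.4413  8.6004  14.7942  15.6253  20.7955]
a=μᵀu=1.408596  b=𝟙ᵀu=11.341395  c=𝟙ᵀv=101.876895  D=ac−b²=14.876141
λ₁=(c·0.168−b)/D = (101.876895·0.168−11.341395)/14.876141 = 0.388133
λ₂=(a−b·0.168)/D = (1.408596−11.341395·0.168)/14.876141 = -0.033393
w* = 0.388133·u + -0.033393·v:
  w_0 = 0.388133·1.0212 + -0.033393·10.8524 = 0.0340  (GE)
  w_1 = 0.388133·2.1976 + -0.033393·12.7677 = 0.4266  (Disney)
  w_2 = 0.388133·2.3875 + -0.033393·18.4413 = 0.3108  (Exxon)
  w_3 = 0.388133·0.4623 + -0.033393·8.6004 = -0.1078  (Nike)
  w_4 = 0.388133·2.0001 + -0.033393·14.7942 = 0.2823  (Tesla)
  w_5 = 0.388133·1.4458 + -0.033393·15.6253 = 0.0394  (Starbucks)
  w_6 = 0.388133·1.8268 + -0.033393·20.7955 = 0.0146  (Boeing)
Σw_i=1.0000  μᵀw=0.1680
σ²=wᵀΣw=λ₁·μ_p+λ₂ = 0.388133·0.168 + -0.033393 = 0.031813 ≈ 0.0318


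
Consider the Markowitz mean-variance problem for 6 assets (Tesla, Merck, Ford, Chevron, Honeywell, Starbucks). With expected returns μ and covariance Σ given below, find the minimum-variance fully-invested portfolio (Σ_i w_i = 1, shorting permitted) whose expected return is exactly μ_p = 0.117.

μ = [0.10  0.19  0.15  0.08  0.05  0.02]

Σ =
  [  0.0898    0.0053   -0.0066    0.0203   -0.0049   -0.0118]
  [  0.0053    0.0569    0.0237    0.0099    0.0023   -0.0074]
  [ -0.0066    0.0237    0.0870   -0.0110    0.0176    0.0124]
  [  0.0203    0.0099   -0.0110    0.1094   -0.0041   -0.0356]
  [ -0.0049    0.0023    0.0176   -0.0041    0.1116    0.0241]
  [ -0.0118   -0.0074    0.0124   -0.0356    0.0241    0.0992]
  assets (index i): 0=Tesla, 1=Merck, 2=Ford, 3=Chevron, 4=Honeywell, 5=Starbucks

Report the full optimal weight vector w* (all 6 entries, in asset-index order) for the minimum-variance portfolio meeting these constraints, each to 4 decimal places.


p=Σ⁻¹μ = [0.9726  2.7996  0.9931  0.5897  0.1747  0.5712]
q=Σ⁻¹𝟙 = [10.4220  13.3205  6.9931  11.5526  5.3818  14.2783]
a=μᵀp=0.845482  b=𝟙ᵀp=6.100924  c=𝟙ᵀq=61.948322  D=ac−b²=15.154898
λ₁=(c·0.117−b)/D = (61.948322·0.117−6.100924)/15.154898 = 0.075687
λ₂=(a−b·0.117)/D = (0.845482−6.100924·0.117)/15.154898 = 0.008689
w* = 0.075687·p + 0.008689·q:
  w_0 = 0.075687·0.9726 + 0.008689·10.4220 = 0.1642  (Tesla)
  w_1 = 0.075687·2.7996 + 0.008689·13.3205 = 0.3276  (Merck)
  w_2 = 0.075687·0.9931 + 0.008689·6.9931 = 0.1359  (Ford)
  w_3 = 0.075687·0.5897 + 0.008689·11.5526 = 0.1450  (Chevron)
  w_4 = 0.075687·0.1747 + 0.008689·5.3818 = 0.0600  (Honeywell)
  w_5 = 0.075687·0.5712 + 0.008689·14.2783 = 0.1673  (Starbucks)
Σw_i=1.0000  μᵀw=0.1170
σ²=wᵀΣw=λ₁·μ_p+λ₂ = 0.075687·0.117 + 0.008689 = 0.017544 ≈ 0.0175

0.1642  0.3276  0.1359  0.1450  0.0600  0.1673


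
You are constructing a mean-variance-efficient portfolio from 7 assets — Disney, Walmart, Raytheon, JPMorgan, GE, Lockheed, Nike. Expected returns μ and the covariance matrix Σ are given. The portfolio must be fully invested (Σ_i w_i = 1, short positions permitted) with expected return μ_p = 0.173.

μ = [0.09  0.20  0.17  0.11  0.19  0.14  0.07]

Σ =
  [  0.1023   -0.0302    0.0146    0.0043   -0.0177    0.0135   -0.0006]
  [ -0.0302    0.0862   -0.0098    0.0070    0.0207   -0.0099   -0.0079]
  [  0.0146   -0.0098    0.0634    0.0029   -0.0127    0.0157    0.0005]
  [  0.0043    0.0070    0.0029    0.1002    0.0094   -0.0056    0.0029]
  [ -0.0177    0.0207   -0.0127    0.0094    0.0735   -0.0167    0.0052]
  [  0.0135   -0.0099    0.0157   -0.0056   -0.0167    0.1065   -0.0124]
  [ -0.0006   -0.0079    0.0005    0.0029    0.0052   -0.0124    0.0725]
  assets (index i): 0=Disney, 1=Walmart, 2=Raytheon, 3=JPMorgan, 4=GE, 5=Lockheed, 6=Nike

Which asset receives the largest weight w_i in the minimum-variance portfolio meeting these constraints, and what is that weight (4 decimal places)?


u=Σ⁻¹μ = [1.5561  2.7602  2.9016  0.5344  2.8818  1.5776  1.3009]
v=Σ⁻¹𝟙 = [13.4917  16.6258  15.0108  6.5395  15.4313  11.6665  16.2399]
a=μᵀu=2.103623  b=𝟙ᵀu=13.512637  c=𝟙ᵀv=95.005459  D=ac−b²=17.264259
λ₁=(c·0.173−b)/D = (95.005459·0.173−13.512637)/17.264259 = 0.169327
λ₂=(a−b·0.173)/D = (2.103623−13.512637·0.173)/17.264259 = -0.013558
w* = 0.169327·u + -0.013558·v:
  w_0 = 0.169327·1.5561 + -0.013558·13.4917 = 0.0806  (Disney)
  w_1 = 0.169327·2.7602 + -0.013558·16.6258 = 0.2420  (Walmart)
  w_2 = 0.169327·2.9016 + -0.013558·15.0108 = 0.2878  (Raytheon)
  w_3 = 0.169327·0.5344 + -0.013558·6.5395 = 0.0018  (JPMorgan)
  w_4 = 0.169327·2.8818 + -0.013558·15.4313 = 0.2788  (GE)
  w_5 = 0.169327·1.5776 + -0.013558·11.6665 = 0.1090  (Lockheed)
  w_6 = 0.169327·1.3009 + -0.013558·16.2399 = 0.0001  (Nike)
Σw_i=1.0000  μᵀw=0.1730
σ²=wᵀΣw=λ₁·μ_p+λ₂ = 0.169327·0.173 + -0.013558 = 0.015736 ≈ 0.0157

Raytheon (0.2878)


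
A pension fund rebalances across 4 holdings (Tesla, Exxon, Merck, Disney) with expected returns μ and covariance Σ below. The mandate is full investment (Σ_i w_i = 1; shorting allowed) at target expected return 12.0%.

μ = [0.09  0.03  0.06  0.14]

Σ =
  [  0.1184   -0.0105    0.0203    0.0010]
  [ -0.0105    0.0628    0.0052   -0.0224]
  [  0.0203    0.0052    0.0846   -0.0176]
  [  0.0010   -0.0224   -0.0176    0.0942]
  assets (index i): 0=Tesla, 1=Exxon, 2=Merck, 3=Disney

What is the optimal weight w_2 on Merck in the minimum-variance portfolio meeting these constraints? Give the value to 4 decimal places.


0.1488

u=Σ⁻¹μ = [0.7025  1.2113  0.8675  1.9289]
v=Σ⁻¹𝟙 = [8.2138  22.7872  12.2422  18.2344]
a=μᵀu=0.421658  b=𝟙ᵀu=4.710211  c=𝟙ᵀv=61.477655  D=ac−b²=3.736433
λ₁=(c·0.120−b)/D = (61.477655·0.120−4.710211)/3.736433 = 0.713811
λ₂=(a−b·0.120)/D = (0.421658−4.710211·0.120)/3.736433 = -0.038424
w* = 0.713811·u + -0.038424·v:
  w_0 = 0.713811·0.7025 + -0.038424·8.2138 = 0.1859  (Tesla)
  w_1 = 0.713811·1.2113 + -0.038424·22.7872 = -0.0109  (Exxon)
  w_2 = 0.713811·0.8675 + -0.038424·12.2422 = 0.1488  (Merck)
  w_3 = 0.713811·1.9289 + -0.038424·18.2344 = 0.6762  (Disney)
Σw_i=1.0000  μᵀw=0.1200
σ²=wᵀΣw=λ₁·μ_p+λ₂ = 0.713811·0.120 + -0.038424 = 0.047234 ≈ 0.0472


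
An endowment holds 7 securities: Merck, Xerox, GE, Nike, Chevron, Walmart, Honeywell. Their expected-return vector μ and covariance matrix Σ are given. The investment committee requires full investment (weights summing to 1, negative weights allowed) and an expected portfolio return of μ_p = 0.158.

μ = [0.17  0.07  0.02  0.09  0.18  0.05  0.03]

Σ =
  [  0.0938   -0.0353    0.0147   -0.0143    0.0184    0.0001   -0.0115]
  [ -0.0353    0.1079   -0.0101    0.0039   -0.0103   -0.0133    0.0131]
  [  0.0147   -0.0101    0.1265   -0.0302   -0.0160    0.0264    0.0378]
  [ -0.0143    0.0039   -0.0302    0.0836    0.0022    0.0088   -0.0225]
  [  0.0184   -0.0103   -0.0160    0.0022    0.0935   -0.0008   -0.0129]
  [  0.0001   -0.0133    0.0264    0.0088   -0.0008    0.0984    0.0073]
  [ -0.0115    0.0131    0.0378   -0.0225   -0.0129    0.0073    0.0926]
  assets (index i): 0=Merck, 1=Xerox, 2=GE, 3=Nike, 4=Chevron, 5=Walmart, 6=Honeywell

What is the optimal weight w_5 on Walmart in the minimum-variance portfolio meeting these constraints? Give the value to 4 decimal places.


-0.0181

g=Σ⁻¹μ = [2.3524  1.4939  0.2582  1.6558  1.7617  0.4369  0.9127]
h=Σ⁻¹𝟙 = [17.6015  15.4464  7.6421  19.5354  11.7030  7.5314  13.4636]
a=μᵀg=1.024989  b=𝟙ᵀg=8.871551  c=𝟙ᵀh=92.923483  D=ac−b²=16.541117
λ₁=(c·0.158−b)/D = (92.923483·0.158−8.871551)/16.541117 = 0.351268
λ₂=(a−b·0.158)/D = (1.024989−8.871551·0.158)/16.541117 = -0.022775
w* = 0.351268·g + -0.022775·h:
  w_0 = 0.351268·2.3524 + -0.022775·17.6015 = 0.4255  (Merck)
  w_1 = 0.351268·1.4939 + -0.022775·15.4464 = 0.1730  (Xerox)
  w_2 = 0.351268·0.2582 + -0.022775·7.6421 = -0.0833  (GE)
  w_3 = 0.351268·1.6558 + -0.022775·19.5354 = 0.1367  (Nike)
  w_4 = 0.351268·1.7617 + -0.022775·11.7030 = 0.3523  (Chevron)
  w_5 = 0.351268·0.4369 + -0.022775·7.5314 = -0.0181  (Walmart)
  w_6 = 0.351268·0.9127 + -0.022775·13.4636 = 0.0140  (Honeywell)
Σw_i=1.0000  μᵀw=0.1580
σ²=wᵀΣw=λ₁·μ_p+λ₂ = 0.351268·0.158 + -0.022775 = 0.032726 ≈ 0.0327


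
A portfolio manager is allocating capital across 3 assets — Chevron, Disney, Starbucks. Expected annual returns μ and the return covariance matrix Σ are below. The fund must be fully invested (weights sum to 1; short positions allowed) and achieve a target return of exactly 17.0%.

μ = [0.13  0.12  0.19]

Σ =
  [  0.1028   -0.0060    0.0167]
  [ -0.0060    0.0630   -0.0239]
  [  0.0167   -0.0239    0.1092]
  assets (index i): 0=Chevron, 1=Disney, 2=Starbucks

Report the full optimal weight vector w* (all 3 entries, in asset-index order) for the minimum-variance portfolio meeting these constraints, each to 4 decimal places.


p=Σ⁻¹μ = [1.0734  2.8406  2.1975]
q=Σ⁻¹𝟙 = [8.9520  21.4623  12.4858]
a=μᵀp=0.897942  b=𝟙ᵀp=6.111529  c=𝟙ᵀq=42.900024  D=ac−b²=1.170926
λ₁=(c·0.170−b)/D = (42.900024·0.170−6.111529)/1.170926 = 1.009009
λ₂=(a−b·0.170)/D = (0.897942−6.111529·0.170)/1.170926 = -0.120433
w* = 1.009009·p + -0.120433·q:
  w_0 = 1.009009·1.0734 + -0.120433·8.9520 = 0.0050  (Chevron)
  w_1 = 1.009009·2.8406 + -0.120433·21.4623 = 0.2815  (Disney)
  w_2 = 1.009009·2.1975 + -0.120433·12.4858 = 0.7136  (Starbucks)
Σw_i=1.0000  μᵀw=0.1700
σ²=wᵀΣw=λ₁·μ_p+λ₂ = 1.009009·0.170 + -0.120433 = 0.051098 ≈ 0.0511

0.0050  0.2815  0.7136


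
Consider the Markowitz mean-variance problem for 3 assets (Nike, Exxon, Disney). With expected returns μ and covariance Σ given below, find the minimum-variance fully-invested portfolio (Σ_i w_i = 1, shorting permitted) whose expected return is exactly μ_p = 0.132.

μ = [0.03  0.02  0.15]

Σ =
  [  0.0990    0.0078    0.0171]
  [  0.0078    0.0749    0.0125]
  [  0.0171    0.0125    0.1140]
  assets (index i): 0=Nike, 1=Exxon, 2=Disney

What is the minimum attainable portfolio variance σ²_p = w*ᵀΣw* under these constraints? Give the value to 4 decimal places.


u=Σ⁻¹μ = [0.0752  0.0423  1.2999]
v=Σ⁻¹𝟙 = [8.1104  11.4552  6.2993]
a=μᵀu=0.198082  b=𝟙ᵀu=1.417314  c=𝟙ᵀv=25.864963  D=ac−b²=3.114615
λ₁=(c·0.132−b)/D = (25.864963·0.132−1.417314)/3.114615 = 0.641126
λ₂=(a−b·0.132)/D = (0.198082−1.417314·0.132)/3.114615 = 0.003531
w* = 0.641126·u + 0.003531·v:
  w_0 = 0.641126·0.0752 + 0.003531·8.1104 = 0.0768  (Nike)
  w_1 = 0.641126·0.0423 + 0.003531·11.4552 = 0.0675  (Exxon)
  w_2 = 0.641126·1.2999 + 0.003531·6.2993 = 0.8556  (Disney)
Σw_i=1.0000  μᵀw=0.1320
σ²=wᵀΣw=λ₁·μ_p+λ₂ = 0.641126·0.132 + 0.003531 = 0.088159 ≈ 0.0882

0.0882


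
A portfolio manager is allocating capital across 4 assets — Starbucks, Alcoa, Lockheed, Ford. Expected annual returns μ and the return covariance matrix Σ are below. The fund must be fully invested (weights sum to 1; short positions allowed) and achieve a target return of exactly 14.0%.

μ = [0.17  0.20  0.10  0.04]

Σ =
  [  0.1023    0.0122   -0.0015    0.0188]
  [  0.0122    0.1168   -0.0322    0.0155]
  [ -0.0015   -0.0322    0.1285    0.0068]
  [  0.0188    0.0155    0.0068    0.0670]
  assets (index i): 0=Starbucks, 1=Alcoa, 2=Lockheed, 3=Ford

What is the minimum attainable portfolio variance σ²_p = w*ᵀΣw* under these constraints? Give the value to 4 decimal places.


u=Σ⁻¹μ = [1.5231  1.9706  1.3120  -0.4194]
v=Σ⁻¹𝟙 = [7.0106  9.1798  9.6427  9.8559]
a=μᵀu=0.767464  b=𝟙ᵀu=4.386256  c=𝟙ᵀv=35.688919  D=ac−b²=8.150722
λ₁=(c·0.140−b)/D = (35.688919·0.140−4.386256)/8.150722 = 0.074864
λ₂=(a−b·0.140)/D = (0.767464−4.386256·0.140)/8.150722 = 0.018819
w* = 0.074864·u + 0.018819·v:
  w_0 = 0.074864·1.5231 + 0.018819·7.0106 = 0.2460  (Starbucks)
  w_1 = 0.074864·1.9706 + 0.018819·9.1798 = 0.3203  (Alcoa)
  w_2 = 0.074864·1.3120 + 0.018819·9.6427 = 0.2797  (Lockheed)
  w_3 = 0.074864·-0.4194 + 0.018819·9.8559 = 0.1541  (Ford)
Σw_i=1.0000  μᵀw=0.1400
σ²=wᵀΣw=λ₁·μ_p+λ₂ = 0.074864·0.140 + 0.018819 = 0.029300 ≈ 0.0293

0.0293


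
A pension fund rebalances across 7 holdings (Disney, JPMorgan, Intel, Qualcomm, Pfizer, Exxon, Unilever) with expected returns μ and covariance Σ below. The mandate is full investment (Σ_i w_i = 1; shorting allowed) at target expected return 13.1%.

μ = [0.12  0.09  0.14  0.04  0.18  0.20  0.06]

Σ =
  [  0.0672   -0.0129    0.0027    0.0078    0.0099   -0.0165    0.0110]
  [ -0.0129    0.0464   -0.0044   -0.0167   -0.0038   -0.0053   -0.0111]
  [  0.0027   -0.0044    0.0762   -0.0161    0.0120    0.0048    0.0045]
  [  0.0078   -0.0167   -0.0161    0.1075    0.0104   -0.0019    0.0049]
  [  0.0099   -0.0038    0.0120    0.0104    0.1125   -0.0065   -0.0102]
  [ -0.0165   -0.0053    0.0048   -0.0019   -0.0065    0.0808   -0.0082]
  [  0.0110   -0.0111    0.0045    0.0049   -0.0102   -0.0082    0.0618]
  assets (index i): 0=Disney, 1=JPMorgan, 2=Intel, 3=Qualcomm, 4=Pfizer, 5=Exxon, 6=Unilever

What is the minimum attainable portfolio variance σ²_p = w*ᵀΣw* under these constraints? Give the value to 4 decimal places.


0.0084

g=Σ⁻¹μ = [2.7563  4.1331  1.5813  0.8767  1.6131  3.5458  1.7747]
h=Σ⁻¹𝟙 = [21.2392  42.7422  13.9071  14.9989  8.8843  22.0178  22.2637]
a=μᵀg=2.065180  b=𝟙ᵀg=16.280992  c=𝟙ᵀh=146.053081  D=ac−b²=36.555203
λ₁=(c·0.131−b)/D = (146.053081·0.131−16.280992)/36.555203 = 0.078018
λ₂=(a−b·0.131)/D = (2.065180−16.280992·0.131)/36.555203 = -0.001850
w* = 0.078018·g + -0.001850·h:
  w_0 = 0.078018·2.7563 + -0.001850·21.2392 = 0.1757  (Disney)
  w_1 = 0.078018·4.1331 + -0.001850·42.7422 = 0.2434  (JPMorgan)
  w_2 = 0.078018·1.5813 + -0.001850·13.9071 = 0.0976  (Intel)
  w_3 = 0.078018·0.8767 + -0.001850·14.9989 = 0.0407  (Qualcomm)
  w_4 = 0.078018·1.6131 + -0.001850·8.8843 = 0.1094  (Pfizer)
  w_5 = 0.078018·3.5458 + -0.001850·22.0178 = 0.2359  (Exxon)
  w_6 = 0.078018·1.7747 + -0.001850·22.2637 = 0.0973  (Unilever)
Σw_i=1.0000  μᵀw=0.1310
σ²=wᵀΣw=λ₁·μ_p+λ₂ = 0.078018·0.131 + -0.001850 = 0.008370 ≈ 0.0084


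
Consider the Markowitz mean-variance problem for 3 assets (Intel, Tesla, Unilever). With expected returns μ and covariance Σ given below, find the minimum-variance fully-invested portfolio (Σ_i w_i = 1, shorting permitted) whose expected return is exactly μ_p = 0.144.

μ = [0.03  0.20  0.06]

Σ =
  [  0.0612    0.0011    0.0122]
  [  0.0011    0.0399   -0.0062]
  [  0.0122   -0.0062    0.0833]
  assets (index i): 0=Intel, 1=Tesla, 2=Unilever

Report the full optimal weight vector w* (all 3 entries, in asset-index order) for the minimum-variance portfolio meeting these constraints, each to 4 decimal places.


x=Σ⁻¹μ = [0.1821  5.1751  1.0788]
y=Σ⁻¹𝟙 = [13.4686  26.5574  12.0089]
a=μᵀx=1.105220  b=𝟙ᵀx=6.436067  c=𝟙ᵀy=52.034856  D=ac−b²=16.087028
λ₁=(c·0.144−b)/D = (52.034856·0.144−6.436067)/16.087028 = 0.065702
λ₂=(a−b·0.144)/D = (1.105220−6.436067·0.144)/16.087028 = 0.011091
w* = 0.065702·x + 0.011091·y:
  w_0 = 0.065702·0.1821 + 0.011091·13.4686 = 0.1614  (Intel)
  w_1 = 0.065702·5.1751 + 0.011091·26.5574 = 0.6346  (Tesla)
  w_2 = 0.065702·1.0788 + 0.011091·12.0089 = 0.2041  (Unilever)
Σw_i=1.0000  μᵀw=0.1440
σ²=wᵀΣw=λ₁·μ_p+λ₂ = 0.065702·0.144 + 0.011091 = 0.020552 ≈ 0.0206

0.1614  0.6346  0.2041


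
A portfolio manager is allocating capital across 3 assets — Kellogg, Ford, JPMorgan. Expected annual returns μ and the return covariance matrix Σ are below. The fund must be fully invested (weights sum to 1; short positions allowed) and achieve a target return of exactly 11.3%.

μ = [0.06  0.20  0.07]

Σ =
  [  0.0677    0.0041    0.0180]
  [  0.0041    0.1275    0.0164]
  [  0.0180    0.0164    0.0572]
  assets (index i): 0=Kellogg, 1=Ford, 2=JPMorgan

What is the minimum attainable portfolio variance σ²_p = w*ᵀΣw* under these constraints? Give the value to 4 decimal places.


0.0375

g=Σ⁻¹μ = [0.6373  1.4708  0.6016]
h=Σ⁻¹𝟙 = [11.1481  5.9049  12.2814]
a=μᵀg=0.374496  b=𝟙ᵀg=2.709566  c=𝟙ᵀh=29.334372  D=ac−b²=3.643849
λ₁=(c·0.113−b)/D = (29.334372·0.113−2.709566)/3.643849 = 0.166093
λ₂=(a−b·0.113)/D = (0.374496−2.709566·0.113)/3.643849 = 0.018748
w* = 0.166093·g + 0.018748·h:
  w_0 = 0.166093·0.6373 + 0.018748·11.1481 = 0.3148  (Kellogg)
  w_1 = 0.166093·1.4708 + 0.018748·5.9049 = 0.3550  (Ford)
  w_2 = 0.166093·0.6016 + 0.018748·12.2814 = 0.3302  (JPMorgan)
Σw_i=1.0000  μᵀw=0.1130
σ²=wᵀΣw=λ₁·μ_p+λ₂ = 0.166093·0.113 + 0.018748 = 0.037516 ≈ 0.0375


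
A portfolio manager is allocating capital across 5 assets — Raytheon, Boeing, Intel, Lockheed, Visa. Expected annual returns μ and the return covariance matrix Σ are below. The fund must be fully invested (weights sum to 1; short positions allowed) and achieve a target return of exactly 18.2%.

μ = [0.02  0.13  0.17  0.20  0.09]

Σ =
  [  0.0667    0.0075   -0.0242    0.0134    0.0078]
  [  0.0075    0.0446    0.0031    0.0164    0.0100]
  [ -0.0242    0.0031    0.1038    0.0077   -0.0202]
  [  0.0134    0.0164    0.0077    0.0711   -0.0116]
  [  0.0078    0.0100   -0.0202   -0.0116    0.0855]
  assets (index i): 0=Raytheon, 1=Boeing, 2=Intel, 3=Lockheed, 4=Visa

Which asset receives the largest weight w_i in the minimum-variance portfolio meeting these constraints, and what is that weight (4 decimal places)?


u=Σ⁻¹μ = [0.0631  1.4862  1.7367  2.5357  1.6274]
v=Σ⁻¹𝟙 = [15.6325  12.4768  14.8825  8.8355  13.5254]
a=μᵀu=1.143302  b=𝟙ᵀu=7.449044  c=𝟙ᵀv=65.352677  D=ac−b²=19.229563
λ₁=(c·0.182−b)/D = (65.352677·0.182−7.449044)/19.229563 = 0.231162
λ₂=(a−b·0.182)/D = (1.143302−7.449044·0.182)/19.229563 = -0.011047
w* = 0.231162·u + -0.011047·v:
  w_0 = 0.231162·0.0631 + -0.011047·15.6325 = -0.1581  (Raytheon)
  w_1 = 0.231162·1.4862 + -0.011047·12.4768 = 0.2057  (Boeing)
  w_2 = 0.231162·1.7367 + -0.011047·14.8825 = 0.2371  (Intel)
  w_3 = 0.231162·2.5357 + -0.011047·8.8355 = 0.4885  (Lockheed)
  w_4 = 0.231162·1.6274 + -0.011047·13.5254 = 0.2268  (Visa)
Σw_i=1.0000  μᵀw=0.1820
σ²=wᵀΣw=λ₁·μ_p+λ₂ = 0.231162·0.182 + -0.011047 = 0.031025 ≈ 0.0310

Lockheed (0.4885)


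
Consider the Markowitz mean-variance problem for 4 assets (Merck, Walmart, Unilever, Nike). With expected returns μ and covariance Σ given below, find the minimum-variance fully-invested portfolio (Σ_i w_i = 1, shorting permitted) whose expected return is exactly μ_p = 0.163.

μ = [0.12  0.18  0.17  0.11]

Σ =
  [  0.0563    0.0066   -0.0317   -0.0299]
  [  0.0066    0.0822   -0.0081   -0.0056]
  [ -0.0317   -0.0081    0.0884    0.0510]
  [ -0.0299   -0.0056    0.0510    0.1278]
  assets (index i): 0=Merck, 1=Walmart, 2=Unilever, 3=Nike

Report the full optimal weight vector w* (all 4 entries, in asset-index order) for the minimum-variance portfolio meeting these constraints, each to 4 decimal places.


u=Σ⁻¹μ = [4.0032  2.2263  3.2080  0.6147]
v=Σ⁻¹𝟙 = [31.3403  12.0717  18.9761  8.1134]
a=μᵀu=1.494092  b=𝟙ᵀu=10.052155  c=𝟙ᵀv=70.501528  D=ac−b²=4.289934
λ₁=(c·0.163−b)/D = (70.501528·0.163−10.052155)/4.289934 = 0.335575
λ₂=(a−b·0.163)/D = (1.494092−10.052155·0.163)/4.289934 = -0.033662
w* = 0.335575·u + -0.033662·v:
  w_0 = 0.335575·4.0032 + -0.033662·31.3403 = 0.2884  (Merck)
  w_1 = 0.335575·2.2263 + -0.033662·12.0717 = 0.3407  (Walmart)
  w_2 = 0.335575·3.2080 + -0.033662·18.9761 = 0.4377  (Unilever)
  w_3 = 0.335575·0.6147 + -0.033662·8.1134 = -0.0668  (Nike)
Σw_i=1.0000  μᵀw=0.1630
σ²=wᵀΣw=λ₁·μ_p+λ₂ = 0.335575·0.163 + -0.033662 = 0.021036 ≈ 0.0210

0.2884  0.3407  0.4377  -0.0668


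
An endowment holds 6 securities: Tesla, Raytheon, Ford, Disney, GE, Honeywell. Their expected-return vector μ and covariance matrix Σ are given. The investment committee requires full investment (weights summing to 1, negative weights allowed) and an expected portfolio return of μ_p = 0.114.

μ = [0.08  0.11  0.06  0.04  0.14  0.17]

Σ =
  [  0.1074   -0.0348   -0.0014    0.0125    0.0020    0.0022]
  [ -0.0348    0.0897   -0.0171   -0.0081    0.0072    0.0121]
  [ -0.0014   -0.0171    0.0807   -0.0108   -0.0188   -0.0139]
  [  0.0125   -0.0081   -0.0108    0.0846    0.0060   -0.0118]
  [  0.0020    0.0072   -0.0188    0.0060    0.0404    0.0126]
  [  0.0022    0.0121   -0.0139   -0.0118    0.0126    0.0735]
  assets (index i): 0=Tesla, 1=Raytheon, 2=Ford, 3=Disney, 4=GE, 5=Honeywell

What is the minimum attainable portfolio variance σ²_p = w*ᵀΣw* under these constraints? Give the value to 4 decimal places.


x=Σ⁻¹μ = [1.1056  1.6310  2.3695  0.7987  3.4831  1.9905]
y=Σ⁻¹𝟙 = [13.2719  18.9095  27.1919  15.0342  27.0896  13.0073]
a=μᵀx=1.268007  b=𝟙ᵀx=11.378467  c=𝟙ᵀy=114.504407  D=ac−b²=15.722839
λ₁=(c·0.114−b)/D = (114.504407·0.114−11.378467)/15.722839 = 0.106535
λ₂=(a−b·0.114)/D = (1.268007−11.378467·0.114)/15.722839 = -0.001853
w* = 0.106535·x + -0.001853·y:
  w_0 = 0.106535·1.1056 + -0.001853·13.2719 = 0.0932  (Tesla)
  w_1 = 0.106535·1.6310 + -0.001853·18.9095 = 0.1387  (Raytheon)
  w_2 = 0.106535·2.3695 + -0.001853·27.1919 = 0.2020  (Ford)
  w_3 = 0.106535·0.7987 + -0.001853·15.0342 = 0.0572  (Disney)
  w_4 = 0.106535·3.4831 + -0.001853·27.0896 = 0.3209  (GE)
  w_5 = 0.106535·1.9905 + -0.001853·13.0073 = 0.1880  (Honeywell)
Σw_i=1.0000  μᵀw=0.1140
σ²=wᵀΣw=λ₁·μ_p+λ₂ = 0.106535·0.114 + -0.001853 = 0.010292 ≈ 0.0103

0.0103


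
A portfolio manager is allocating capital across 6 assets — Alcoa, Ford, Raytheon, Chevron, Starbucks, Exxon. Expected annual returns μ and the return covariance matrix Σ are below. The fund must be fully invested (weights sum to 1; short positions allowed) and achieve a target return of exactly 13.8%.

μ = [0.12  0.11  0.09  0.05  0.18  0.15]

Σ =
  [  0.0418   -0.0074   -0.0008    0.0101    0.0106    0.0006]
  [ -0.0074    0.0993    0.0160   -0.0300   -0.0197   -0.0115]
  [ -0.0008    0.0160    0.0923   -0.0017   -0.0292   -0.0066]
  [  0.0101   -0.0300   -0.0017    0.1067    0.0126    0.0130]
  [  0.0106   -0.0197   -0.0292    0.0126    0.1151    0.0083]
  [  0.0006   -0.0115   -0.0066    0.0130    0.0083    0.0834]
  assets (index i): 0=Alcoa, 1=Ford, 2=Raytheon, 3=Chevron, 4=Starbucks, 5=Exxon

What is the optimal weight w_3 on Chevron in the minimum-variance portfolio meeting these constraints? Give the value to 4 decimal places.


u=Σ⁻¹μ = [2.6522  1.7437  1.4090  0.2845  1.8068  1.9073]
v=Σ⁻¹𝟙 = [21.8763  16.0170  12.7071  9.2123  10.7255  12.5438]
a=μᵀu=1.262416  b=𝟙ᵀu=9.803441  c=𝟙ᵀv=83.081985  D=ac−b²=8.776609
λ₁=(c·0.138−b)/D = (83.081985·0.138−9.803441)/8.776609 = 0.189353
λ₂=(a−b·0.138)/D = (1.262416−9.803441·0.138)/8.776609 = -0.010307
w* = 0.189353·u + -0.010307·v:
  w_0 = 0.189353·2.6522 + -0.010307·21.8763 = 0.2767  (Alcoa)
  w_1 = 0.189353·1.7437 + -0.010307·16.0170 = 0.1651  (Ford)
  w_2 = 0.189353·1.4090 + -0.010307·12.7071 = 0.1358  (Raytheon)
  w_3 = 0.189353·0.2845 + -0.010307·9.2123 = -0.0411  (Chevron)
  w_4 = 0.189353·1.8068 + -0.010307·10.7255 = 0.2316  (Starbucks)
  w_5 = 0.189353·1.9073 + -0.010307·12.5438 = 0.2319  (Exxon)
Σw_i=1.0000  μᵀw=0.1380
σ²=wᵀΣw=λ₁·μ_p+λ₂ = 0.189353·0.138 + -0.010307 = 0.015824 ≈ 0.0158

-0.0411


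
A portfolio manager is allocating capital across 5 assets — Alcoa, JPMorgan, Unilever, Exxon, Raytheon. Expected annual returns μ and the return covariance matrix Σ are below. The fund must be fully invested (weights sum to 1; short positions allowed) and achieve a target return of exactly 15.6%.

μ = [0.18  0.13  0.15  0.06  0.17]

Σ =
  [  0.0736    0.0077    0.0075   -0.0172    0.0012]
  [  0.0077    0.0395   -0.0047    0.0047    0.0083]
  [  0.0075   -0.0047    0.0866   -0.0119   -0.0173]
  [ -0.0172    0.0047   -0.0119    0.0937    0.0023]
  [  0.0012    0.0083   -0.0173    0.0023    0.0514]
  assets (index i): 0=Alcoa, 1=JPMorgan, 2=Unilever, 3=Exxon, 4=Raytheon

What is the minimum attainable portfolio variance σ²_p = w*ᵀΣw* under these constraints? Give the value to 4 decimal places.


0.0142

g=Σ⁻¹μ = [2.1579  2.2597  2.5670  1.1582  3.7043]
h=Σ⁻¹𝟙 = [12.6916  18.7966  17.6454  13.7738  21.4464]
a=μᵀg=1.766464  b=𝟙ᵀg=11.847155  c=𝟙ᵀh=84.353690  D=ac−b²=8.652680
λ₁=(c·0.156−b)/D = (84.353690·0.156−11.847155)/8.652680 = 0.151632
λ₂=(a−b·0.156)/D = (1.766464−11.847155·0.156)/8.652680 = -0.009441
w* = 0.151632·g + -0.009441·h:
  w_0 = 0.151632·2.1579 + -0.009441·12.6916 = 0.2074  (Alcoa)
  w_1 = 0.151632·2.2597 + -0.009441·18.7966 = 0.1652  (JPMorgan)
  w_2 = 0.151632·2.5670 + -0.009441·17.6454 = 0.2226  (Unilever)
  w_3 = 0.151632·1.1582 + -0.009441·13.7738 = 0.0456  (Exxon)
  w_4 = 0.151632·3.7043 + -0.009441·21.4464 = 0.3592  (Raytheon)
Σw_i=1.0000  μᵀw=0.1560
σ²=wᵀΣw=λ₁·μ_p+λ₂ = 0.151632·0.156 + -0.009441 = 0.014213 ≈ 0.0142


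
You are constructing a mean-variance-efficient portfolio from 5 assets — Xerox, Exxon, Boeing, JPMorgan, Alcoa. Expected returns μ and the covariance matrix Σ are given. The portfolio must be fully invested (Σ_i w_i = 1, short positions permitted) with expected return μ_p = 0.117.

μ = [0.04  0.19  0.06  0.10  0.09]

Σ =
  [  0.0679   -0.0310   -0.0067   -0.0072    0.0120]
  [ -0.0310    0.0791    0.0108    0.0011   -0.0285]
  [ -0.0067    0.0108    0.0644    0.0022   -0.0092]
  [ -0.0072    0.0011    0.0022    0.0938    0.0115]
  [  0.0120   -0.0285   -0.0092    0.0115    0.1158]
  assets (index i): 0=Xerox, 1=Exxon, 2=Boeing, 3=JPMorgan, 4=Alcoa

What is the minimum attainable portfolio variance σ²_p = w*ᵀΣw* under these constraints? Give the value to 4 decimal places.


0.0130

g=Σ⁻¹μ = [2.1853  3.6542  0.7130  1.0017  1.4073]
h=Σ⁻¹𝟙 = [26.7492  25.2878  15.4622  10.5510  12.2679]
a=μᵀg=1.051326  b=𝟙ᵀg=8.961586  c=𝟙ᵀh=90.318035  D=ac−b²=14.643666
λ₁=(c·0.117−b)/D = (90.318035·0.117−8.961586)/14.643666 = 0.109646
λ₂=(a−b·0.117)/D = (1.051326−8.961586·0.117)/14.643666 = 0.000193
w* = 0.109646·g + 0.000193·h:
  w_0 = 0.109646·2.1853 + 0.000193·26.7492 = 0.2448  (Xerox)
  w_1 = 0.109646·3.6542 + 0.000193·25.2878 = 0.4055  (Exxon)
  w_2 = 0.109646·0.7130 + 0.000193·15.4622 = 0.0812  (Boeing)
  w_3 = 0.109646·1.0017 + 0.000193·10.5510 = 0.1119  (JPMorgan)
  w_4 = 0.109646·1.4073 + 0.000193·12.2679 = 0.1567  (Alcoa)
Σw_i=1.0000  μᵀw=0.1170
σ²=wᵀΣw=λ₁·μ_p+λ₂ = 0.109646·0.117 + 0.000193 = 0.013021 ≈ 0.0130


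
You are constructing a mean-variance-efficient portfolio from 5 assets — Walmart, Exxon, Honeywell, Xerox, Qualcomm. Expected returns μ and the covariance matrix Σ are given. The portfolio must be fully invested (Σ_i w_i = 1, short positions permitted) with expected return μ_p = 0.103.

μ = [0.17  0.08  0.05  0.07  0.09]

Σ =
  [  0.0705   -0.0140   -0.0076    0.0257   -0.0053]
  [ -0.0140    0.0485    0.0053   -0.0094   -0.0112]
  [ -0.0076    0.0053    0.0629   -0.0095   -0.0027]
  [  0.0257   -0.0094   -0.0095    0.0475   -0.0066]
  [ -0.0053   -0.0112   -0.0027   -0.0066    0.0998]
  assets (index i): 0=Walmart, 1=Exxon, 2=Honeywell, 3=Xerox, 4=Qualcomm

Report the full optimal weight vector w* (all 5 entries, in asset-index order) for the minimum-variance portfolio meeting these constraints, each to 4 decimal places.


0.2926  0.3093  0.1260  0.1136  0.1584

x=Σ⁻¹μ = [2.8802  2.8755  1.1008  0.9084  1.4673]
y=Σ⁻¹𝟙 = [14.4178  31.4395  19.5811  25.6883  16.5426]
a=μᵀx=0.970361  b=𝟙ᵀx=9.232256  c=𝟙ᵀy=107.669291  D=ac−b²=19.243573
λ₁=(c·0.103−b)/D = (107.669291·0.103−9.232256)/19.243573 = 0.096535
λ₂=(a−b·0.103)/D = (0.970361−9.232256·0.103)/19.243573 = 0.001010
w* = 0.096535·x + 0.001010·y:
  w_0 = 0.096535·2.8802 + 0.001010·14.4178 = 0.2926  (Walmart)
  w_1 = 0.096535·2.8755 + 0.001010·31.4395 = 0.3093  (Exxon)
  w_2 = 0.096535·1.1008 + 0.001010·19.5811 = 0.1260  (Honeywell)
  w_3 = 0.096535·0.9084 + 0.001010·25.6883 = 0.1136  (Xerox)
  w_4 = 0.096535·1.4673 + 0.001010·16.5426 = 0.1584  (Qualcomm)
Σw_i=1.0000  μᵀw=0.1030
σ²=wᵀΣw=λ₁·μ_p+λ₂ = 0.096535·0.103 + 0.001010 = 0.010953 ≈ 0.0110


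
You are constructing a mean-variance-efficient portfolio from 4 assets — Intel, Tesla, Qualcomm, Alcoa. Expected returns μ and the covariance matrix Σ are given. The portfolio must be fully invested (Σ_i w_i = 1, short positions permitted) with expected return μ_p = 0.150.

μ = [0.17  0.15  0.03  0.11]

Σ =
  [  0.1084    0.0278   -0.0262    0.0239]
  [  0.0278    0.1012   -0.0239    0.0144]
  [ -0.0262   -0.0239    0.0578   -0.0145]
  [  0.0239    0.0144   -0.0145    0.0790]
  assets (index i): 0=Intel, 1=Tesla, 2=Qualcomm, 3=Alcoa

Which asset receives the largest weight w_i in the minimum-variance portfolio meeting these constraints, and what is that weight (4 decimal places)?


Intel (0.4651)

u=Σ⁻¹μ = [1.4632  1.4085  2.0321  1.0660]
v=Σ⁻¹𝟙 = [10.5928  12.3340  30.4105  12.7870]
a=μᵀu=0.638236  b=𝟙ᵀu=5.969758  c=𝟙ᵀv=66.124259  D=ac−b²=6.564871
λ₁=(c·0.150−b)/D = (66.124259·0.150−5.969758)/6.564871 = 0.601517
λ₂=(a−b·0.150)/D = (0.638236−5.969758·0.150)/6.564871 = -0.039182
w* = 0.601517·u + -0.039182·v:
  w_0 = 0.601517·1.4632 + -0.039182·10.5928 = 0.4651  (Intel)
  w_1 = 0.601517·1.4085 + -0.039182·12.3340 = 0.3640  (Tesla)
  w_2 = 0.601517·2.0321 + -0.039182·30.4105 = 0.0308  (Qualcomm)
  w_3 = 0.601517·1.0660 + -0.039182·12.7870 = 0.1402  (Alcoa)
Σw_i=1.0000  μᵀw=0.1500
σ²=wᵀΣw=λ₁·μ_p+λ₂ = 0.601517·0.150 + -0.039182 = 0.051045 ≈ 0.0510


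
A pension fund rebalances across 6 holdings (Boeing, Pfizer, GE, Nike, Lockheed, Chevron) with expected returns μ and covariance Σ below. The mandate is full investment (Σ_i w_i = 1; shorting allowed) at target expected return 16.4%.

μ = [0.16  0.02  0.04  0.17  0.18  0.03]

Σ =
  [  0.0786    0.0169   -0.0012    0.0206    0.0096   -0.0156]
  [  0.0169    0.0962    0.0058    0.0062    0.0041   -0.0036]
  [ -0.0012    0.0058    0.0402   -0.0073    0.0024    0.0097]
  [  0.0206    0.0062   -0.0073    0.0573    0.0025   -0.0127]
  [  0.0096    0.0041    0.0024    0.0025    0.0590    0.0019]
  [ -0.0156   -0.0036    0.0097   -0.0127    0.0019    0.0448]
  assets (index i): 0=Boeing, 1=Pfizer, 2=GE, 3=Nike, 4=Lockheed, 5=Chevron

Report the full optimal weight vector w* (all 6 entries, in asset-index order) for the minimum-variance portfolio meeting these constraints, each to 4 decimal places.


0.1757  -0.0983  0.0580  0.3717  0.3837  0.1092

u=Σ⁻¹μ = [1.3612  -0.3344  1.0666  2.8875  2.6356  1.5926]
v=Σ⁻¹𝟙 = [9.9807  6.5158  20.7771  21.3336  12.2425  27.3503]
a=μᵀu=1.266832  b=𝟙ᵀu=9.209177  c=𝟙ᵀv=98.199965  D=ac−b²=39.593958
λ₁=(c·0.164−b)/D = (98.199965·0.164−9.209177)/39.593958 = 0.174158
λ₂=(a−b·0.164)/D = (1.266832−9.209177·0.164)/39.593958 = -0.006149
w* = 0.174158·u + -0.006149·v:
  w_0 = 0.174158·1.3612 + -0.006149·9.9807 = 0.1757  (Boeing)
  w_1 = 0.174158·-0.3344 + -0.006149·6.5158 = -0.0983  (Pfizer)
  w_2 = 0.174158·1.0666 + -0.006149·20.7771 = 0.0580  (GE)
  w_3 = 0.174158·2.8875 + -0.006149·21.3336 = 0.3717  (Nike)
  w_4 = 0.174158·2.6356 + -0.006149·12.2425 = 0.3837  (Lockheed)
  w_5 = 0.174158·1.5926 + -0.006149·27.3503 = 0.1092  (Chevron)
Σw_i=1.0000  μᵀw=0.1640
σ²=wᵀΣw=λ₁·μ_p+λ₂ = 0.174158·0.164 + -0.006149 = 0.022413 ≈ 0.0224


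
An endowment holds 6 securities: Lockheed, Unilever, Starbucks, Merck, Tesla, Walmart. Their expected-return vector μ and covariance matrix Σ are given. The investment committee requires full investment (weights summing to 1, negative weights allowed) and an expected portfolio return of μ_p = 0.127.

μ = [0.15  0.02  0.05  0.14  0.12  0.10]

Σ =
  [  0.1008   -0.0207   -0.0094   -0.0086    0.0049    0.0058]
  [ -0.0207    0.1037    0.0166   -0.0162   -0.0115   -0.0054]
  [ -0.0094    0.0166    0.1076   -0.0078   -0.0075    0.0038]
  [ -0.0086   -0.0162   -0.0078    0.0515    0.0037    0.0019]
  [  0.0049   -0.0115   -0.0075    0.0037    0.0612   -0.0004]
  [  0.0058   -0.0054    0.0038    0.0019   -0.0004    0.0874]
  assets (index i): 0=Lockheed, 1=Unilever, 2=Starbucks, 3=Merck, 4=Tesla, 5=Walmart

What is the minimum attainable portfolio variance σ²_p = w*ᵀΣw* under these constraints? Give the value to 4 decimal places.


p=Σ⁻¹μ = [1.9559  1.2522  0.7876  3.3824  1.9380  0.9928]
q=Σ⁻¹𝟙 = [15.4574  17.8736  10.7798  27.5586  18.1847  10.5356]
a=μᵀp=1.163194  b=𝟙ᵀp=10.308991  c=𝟙ᵀq=100.389591  D=ac−b²=10.497260
λ₁=(c·0.127−b)/D = (100.389591·0.127−10.308991)/10.497260 = 0.232488
λ₂=(a−b·0.127)/D = (1.163194−10.308991·0.127)/10.497260 = -0.013913
w* = 0.232488·p + -0.013913·q:
  w_0 = 0.232488·1.9559 + -0.013913·15.4574 = 0.2397  (Lockheed)
  w_1 = 0.232488·1.2522 + -0.013913·17.8736 = 0.0425  (Unilever)
  w_2 = 0.232488·0.7876 + -0.013913·10.7798 = 0.0331  (Starbucks)
  w_3 = 0.232488·3.3824 + -0.013913·27.5586 = 0.4029  (Merck)
  w_4 = 0.232488·1.9380 + -0.013913·18.1847 = 0.1976  (Tesla)
  w_5 = 0.232488·0.9928 + -0.013913·10.5356 = 0.0842  (Walmart)
Σw_i=1.0000  μᵀw=0.1270
σ²=wᵀΣw=λ₁·μ_p+λ₂ = 0.232488·0.127 + -0.013913 = 0.015613 ≈ 0.0156

0.0156


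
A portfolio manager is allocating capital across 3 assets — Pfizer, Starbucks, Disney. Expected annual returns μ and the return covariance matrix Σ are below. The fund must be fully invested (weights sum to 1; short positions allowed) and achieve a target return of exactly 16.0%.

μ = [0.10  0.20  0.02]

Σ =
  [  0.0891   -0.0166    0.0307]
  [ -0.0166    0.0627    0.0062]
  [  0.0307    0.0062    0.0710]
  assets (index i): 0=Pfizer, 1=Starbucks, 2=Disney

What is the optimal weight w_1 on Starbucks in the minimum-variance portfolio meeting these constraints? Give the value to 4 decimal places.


x=Σ⁻¹μ = [2.1884  3.8683  -1.0024]
y=Σ⁻¹𝟙 = [12.1800  18.4611  7.2059]
a=μᵀx=0.972451  b=𝟙ᵀx=5.054333  c=𝟙ᵀy=37.846922  D=ac−b²=11.257990
λ₁=(c·0.160−b)/D = (37.846922·0.160−5.054333)/11.257990 = 0.088930
λ₂=(a−b·0.160)/D = (0.972451−5.054333·0.160)/11.257990 = 0.014546
w* = 0.088930·x + 0.014546·y:
  w_0 = 0.088930·2.1884 + 0.014546·12.1800 = 0.3718  (Pfizer)
  w_1 = 0.088930·3.8683 + 0.014546·18.4611 = 0.6125  (Starbucks)
  w_2 = 0.088930·-1.0024 + 0.014546·7.2059 = 0.0157  (Disney)
Σw_i=1.0000  μᵀw=0.1600
σ²=wᵀΣw=λ₁·μ_p+λ₂ = 0.088930·0.160 + 0.014546 = 0.028775 ≈ 0.0288

0.6125


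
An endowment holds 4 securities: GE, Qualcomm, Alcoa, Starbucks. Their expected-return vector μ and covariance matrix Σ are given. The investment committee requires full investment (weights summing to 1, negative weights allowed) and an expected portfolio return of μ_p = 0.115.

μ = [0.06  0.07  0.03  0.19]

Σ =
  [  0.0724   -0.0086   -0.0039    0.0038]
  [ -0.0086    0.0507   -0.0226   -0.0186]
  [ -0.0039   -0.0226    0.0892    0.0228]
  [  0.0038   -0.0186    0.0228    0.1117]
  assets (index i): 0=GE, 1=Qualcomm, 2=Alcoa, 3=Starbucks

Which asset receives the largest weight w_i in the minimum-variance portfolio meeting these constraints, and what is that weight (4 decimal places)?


Qualcomm (0.4112)

p=Σ⁻¹μ = [1.0511  2.5138  0.5133  1.9790]
q=Σ⁻¹𝟙 = [18.3722  34.7530  18.1588  10.4080]
a=μᵀp=0.630453  b=𝟙ᵀp=6.057323  c=𝟙ᵀq=81.692013  D=ac−b²=14.811806
λ₁=(c·0.115−b)/D = (81.692013·0.115−6.057323)/14.811806 = 0.225311
λ₂=(a−b·0.115)/D = (0.630453−6.057323·0.115)/14.811806 = -0.004465
w* = 0.225311·p + -0.004465·q:
  w_0 = 0.225311·1.0511 + -0.004465·18.3722 = 0.1548  (GE)
  w_1 = 0.225311·2.5138 + -0.004465·34.7530 = 0.4112  (Qualcomm)
  w_2 = 0.225311·0.5133 + -0.004465·18.1588 = 0.0346  (Alcoa)
  w_3 = 0.225311·1.9790 + -0.004465·10.4080 = 0.3994  (Starbucks)
Σw_i=1.0000  μᵀw=0.1150
σ²=wᵀΣw=λ₁·μ_p+λ₂ = 0.225311·0.115 + -0.004465 = 0.021445 ≈ 0.0214


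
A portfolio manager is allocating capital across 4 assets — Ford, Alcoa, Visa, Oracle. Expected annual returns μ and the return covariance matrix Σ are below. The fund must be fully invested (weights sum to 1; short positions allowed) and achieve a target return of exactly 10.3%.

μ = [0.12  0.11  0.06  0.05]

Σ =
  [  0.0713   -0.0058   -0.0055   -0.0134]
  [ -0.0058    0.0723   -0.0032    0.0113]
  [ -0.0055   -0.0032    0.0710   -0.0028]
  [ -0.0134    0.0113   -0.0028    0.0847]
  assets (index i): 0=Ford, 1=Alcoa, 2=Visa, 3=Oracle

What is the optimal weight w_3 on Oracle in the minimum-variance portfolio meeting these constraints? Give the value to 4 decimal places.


0.0656

u=Σ⁻¹μ = [2.0378  1.6192  1.1048  0.7332]
v=Σ⁻¹𝟙 = [18.9892  13.9850  16.7181  13.4975]
a=μᵀu=0.525595  b=𝟙ᵀu=5.495008  c=𝟙ᵀv=63.189726  D=ac−b²=3.017107
λ₁=(c·0.103−b)/D = (63.189726·0.103−5.495008)/3.017107 = 0.335929
λ₂=(a−b·0.103)/D = (0.525595−5.495008·0.103)/3.017107 = -0.013387
w* = 0.335929·u + -0.013387·v:
  w_0 = 0.335929·2.0378 + -0.013387·18.9892 = 0.4303  (Ford)
  w_1 = 0.335929·1.6192 + -0.013387·13.9850 = 0.3567  (Alcoa)
  w_2 = 0.335929·1.1048 + -0.013387·16.7181 = 0.1473  (Visa)
  w_3 = 0.335929·0.7332 + -0.013387·13.4975 = 0.0656  (Oracle)
Σw_i=1.0000  μᵀw=0.1030
σ²=wᵀΣw=λ₁·μ_p+λ₂ = 0.335929·0.103 + -0.013387 = 0.021213 ≈ 0.0212


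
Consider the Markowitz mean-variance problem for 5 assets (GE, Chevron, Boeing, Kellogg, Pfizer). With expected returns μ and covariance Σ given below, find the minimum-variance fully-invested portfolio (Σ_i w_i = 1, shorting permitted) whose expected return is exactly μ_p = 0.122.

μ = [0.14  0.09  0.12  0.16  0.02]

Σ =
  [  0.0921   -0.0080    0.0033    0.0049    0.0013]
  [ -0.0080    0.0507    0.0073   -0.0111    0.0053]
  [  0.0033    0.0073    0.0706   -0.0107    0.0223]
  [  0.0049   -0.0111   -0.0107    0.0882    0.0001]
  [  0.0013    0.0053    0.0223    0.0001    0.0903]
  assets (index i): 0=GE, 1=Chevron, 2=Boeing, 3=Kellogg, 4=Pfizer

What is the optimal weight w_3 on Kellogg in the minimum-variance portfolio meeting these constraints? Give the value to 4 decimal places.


x=Σ⁻¹μ = [1.5382  2.2827  1.8565  2.2415  -0.3956]
y=Σ⁻¹𝟙 = [11.5102  22.4512  11.4310  14.9030  6.7513]
a=μᵀx=0.994295  b=𝟙ᵀx=7.523263  c=𝟙ᵀy=67.046717  D=ac−b²=10.064748
λ₁=(c·0.122−b)/D = (67.046717·0.122−7.523263)/10.064748 = 0.065221
λ₂=(a−b·0.122)/D = (0.994295−7.523263·0.122)/10.064748 = 0.007597
w* = 0.065221·x + 0.007597·y:
  w_0 = 0.065221·1.5382 + 0.007597·11.5102 = 0.1878  (GE)
  w_1 = 0.065221·2.2827 + 0.007597·22.4512 = 0.3194  (Chevron)
  w_2 = 0.065221·1.8565 + 0.007597·11.4310 = 0.2079  (Boeing)
  w_3 = 0.065221·2.2415 + 0.007597·14.9030 = 0.2594  (Kellogg)
  w_4 = 0.065221·-0.3956 + 0.007597·6.7513 = 0.0255  (Pfizer)
Σw_i=1.0000  μᵀw=0.1220
σ²=wᵀΣw=λ₁·μ_p+λ₂ = 0.065221·0.122 + 0.007597 = 0.015554 ≈ 0.0156

0.2594
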